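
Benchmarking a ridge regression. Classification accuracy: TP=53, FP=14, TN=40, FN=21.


Accuracy = (TP+TN)/(TP+TN+FP+FN)
= (53+40)/(128)
= 93/128 = 72.66%

72.66%


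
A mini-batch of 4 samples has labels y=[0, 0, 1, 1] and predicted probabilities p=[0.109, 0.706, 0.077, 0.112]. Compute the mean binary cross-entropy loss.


L[0] = -ln(1-0.109) = -ln(0.891) = 0.1154
L[1] = -ln(1-0.706) = -ln(0.294) = 1.2242
L[2] = -ln(0.077) = 2.5639
L[3] = -ln(0.112) = 2.1893
mean = (0.1154 + 1.2242 + 2.5639 + 2.1893)/4 = 1.5232

1.5232


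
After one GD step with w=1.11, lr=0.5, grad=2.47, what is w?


w_new = w - α·∇
= 1.11 - 0.5·2.47
= 1.11 - 1.235
= -0.125

-0.125


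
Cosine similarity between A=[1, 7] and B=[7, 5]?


A·B = 1·7 + 7·5 = 42
‖A‖ = √50 = 7.0711, ‖B‖ = √74 = 8.6023
cos = 42/(√50·√74) = 42/√3700 = 0.6905

0.6905


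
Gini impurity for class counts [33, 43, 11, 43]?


Probabilities: [33/130, 43/130, 11/130, 43/130] ≈ [0.2538, 0.3308, 0.0846, 0.3308]
Σpᵢ² = (1089 + 1849 + 121 + 1849)/130² = 4908/16900
Gini = 1 - Σpᵢ² = 1 - 4908/16900 = 0.7096

0.7096


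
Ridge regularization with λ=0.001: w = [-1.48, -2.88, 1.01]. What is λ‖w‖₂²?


‖w‖₂² = (-1.48)² + (-2.88)² + (1.01)²
     = 2.1904 + 8.2944 + 1.0201
     = 11.5049
λ·‖w‖₂² = 0.001·11.5049 = 0.011505

0.011505


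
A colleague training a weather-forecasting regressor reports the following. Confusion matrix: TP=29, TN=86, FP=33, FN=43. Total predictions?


Total = TP + TN + FP + FN
= 29 + 86 + 33 + 43
= 191
(Predicted positive: 62, predicted negative: 129)

191


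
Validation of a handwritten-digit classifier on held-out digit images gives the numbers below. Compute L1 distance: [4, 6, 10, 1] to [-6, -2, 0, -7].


d = |4+ 6| + |6+ 2| + |10-0| + |1+ 7|
  = 10 + 8 + 10 + 8
  = 36

36


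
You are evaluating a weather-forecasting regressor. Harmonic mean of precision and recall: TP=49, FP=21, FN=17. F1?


Precision = 49/70 = 0.7
Recall = 49/66 = 0.7424
F1 = 2·P·R/(P+R) = 2·TP/(2·TP+FP+FN) = 98/(98+21+17) = 98/136 = 0.7206

0.7206


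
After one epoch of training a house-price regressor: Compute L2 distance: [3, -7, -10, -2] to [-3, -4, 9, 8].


d = √((3+ 3)² + (-7+ 4)² + (-10-9)² + (-2-8)²)
  = √(36 + 9 + 361 + 100)
  = √506 = 22.4944

22.4944


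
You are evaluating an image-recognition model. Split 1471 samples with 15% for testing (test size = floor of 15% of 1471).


Test = ⌊1471·15/100⌋ = 220
Train = 1471 - 220 = 1251

Train: 1251, Test: 220


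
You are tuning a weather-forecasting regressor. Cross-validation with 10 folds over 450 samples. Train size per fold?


Fold size = 450/10 = 45
Training per fold = 450 - 45 = 405

405


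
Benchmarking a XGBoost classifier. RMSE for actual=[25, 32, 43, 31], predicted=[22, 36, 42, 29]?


MSE = 30/4 = 7.5
RMSE = √(30/4) = 2.7386

2.7386


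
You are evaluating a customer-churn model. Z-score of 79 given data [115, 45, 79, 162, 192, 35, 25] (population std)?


μ = 93.2857, σ = 60.3956
z = (79 - 93.2857)/60.3956 = -0.2365

-0.2365


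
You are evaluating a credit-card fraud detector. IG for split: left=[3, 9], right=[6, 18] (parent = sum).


Parent = [9, 27], H_parent = 0.8113
H_left = 0.8113 (n=12), H_right = 0.8113 (n=24)
H_children = (12/36)·0.8113 + (24/36)·0.8113 = 0.8113
IG = 0.8113 - 0.8113 = 0.0

0.0


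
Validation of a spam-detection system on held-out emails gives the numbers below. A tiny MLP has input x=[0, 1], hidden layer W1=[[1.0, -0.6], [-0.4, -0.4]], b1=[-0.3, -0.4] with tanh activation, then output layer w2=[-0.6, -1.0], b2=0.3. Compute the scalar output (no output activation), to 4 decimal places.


z1[0] = (1.0)·(0) + (-0.6)·(1) - 0.3 = -0.9
z1[1] = (-0.4)·(0) + (-0.4)·(1) - 0.4 = -0.8
h = tanh(z1) = [-0.7163, -0.664]
output = (-0.6)·(-0.7163) + (-1.0)·(-0.664) + 0.3 = 1.3938

1.3938


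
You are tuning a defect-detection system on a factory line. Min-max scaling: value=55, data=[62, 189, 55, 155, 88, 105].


min=55, max=189
(55-55)/(189-55) = 0/134 = 0.0

0.0


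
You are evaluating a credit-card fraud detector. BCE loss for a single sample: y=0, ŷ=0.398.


BCE = -[y·ln(p) + (1-y)·ln(1-p)]
= -0 - 1·ln(1-0.398)
= -ln(0.602) = 0.5075

0.5075


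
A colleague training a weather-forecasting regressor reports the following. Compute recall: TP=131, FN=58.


Recall = TP/(TP+FN)
= 131/(131+58)
= 131/189 = 69.31%

69.31%


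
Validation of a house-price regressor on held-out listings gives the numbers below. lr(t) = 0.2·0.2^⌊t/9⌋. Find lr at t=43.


n_drops = ⌊43/9⌋ = 4
lr = 0.2·0.2^4 = 0.2·0.0016 = 0.00032

0.00032


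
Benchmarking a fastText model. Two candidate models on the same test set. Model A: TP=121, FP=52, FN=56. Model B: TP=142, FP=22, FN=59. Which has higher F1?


Model A: P=121/173=0.6994, R=121/177=0.6836, F1=2PR/(P+R)=2TP/(2TP+FP+FN)=242/350=0.6914
Model B: P=142/164=0.8659, R=142/201=0.7065, F1=2PR/(P+R)=2TP/(2TP+FP+FN)=284/365=0.7781
0.6914 < 0.7781 → Model B

Model B


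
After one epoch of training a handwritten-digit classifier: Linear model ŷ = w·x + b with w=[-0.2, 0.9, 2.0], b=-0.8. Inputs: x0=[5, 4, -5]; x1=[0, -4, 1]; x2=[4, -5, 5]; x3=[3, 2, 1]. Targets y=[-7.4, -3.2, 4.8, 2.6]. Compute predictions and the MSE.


ŷ0 = (-0.2)·(5) + (0.9)·(4) + (2.0)·(-5) - 0.8 = -8.2
ŷ1 = (-0.2)·(0) + (0.9)·(-4) + (2.0)·(1) - 0.8 = -2.4
ŷ2 = (-0.2)·(4) + (0.9)·(-5) + (2.0)·(5) - 0.8 = 3.9
ŷ3 = (-0.2)·(3) + (0.9)·(2) + (2.0)·(1) - 0.8 = 2.4
errors² = [0.64, 0.64, 0.81, 0.04]
MSE = 2.1300/4 = 0.5325

0.5325


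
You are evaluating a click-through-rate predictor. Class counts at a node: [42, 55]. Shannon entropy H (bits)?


Probabilities: [42/97, 55/97] ≈ [0.433, 0.567]
H = -((42/97)·log₂(42/97) + (55/97)·log₂(55/97))
  = 0.987 bits

0.987 bits


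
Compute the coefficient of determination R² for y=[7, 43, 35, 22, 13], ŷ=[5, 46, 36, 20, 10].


ȳ = 24
SS_res = Σ(y-ŷ)² = 27
SS_tot = Σ(y-ȳ)² = 896
R² = 1 - SS_res/SS_tot = 1 - 0.0301 = 0.9699

0.9699


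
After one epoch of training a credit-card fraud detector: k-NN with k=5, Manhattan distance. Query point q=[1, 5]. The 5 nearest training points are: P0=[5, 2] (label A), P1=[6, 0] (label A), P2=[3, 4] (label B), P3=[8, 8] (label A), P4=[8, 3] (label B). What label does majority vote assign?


d(q,P0) = 7  (label A)
d(q,P1) = 10  (label A)
d(q,P2) = 3  (label B)
d(q,P3) = 10  (label A)
d(q,P4) = 9  (label B)
Votes: A=3, B=2
Majority → A

A


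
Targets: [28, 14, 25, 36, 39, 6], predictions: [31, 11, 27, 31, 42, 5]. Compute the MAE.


Absolute errors: |28-31|=3, |14-11|=3, |25-27|=2, |36-31|=5, |39-42|=3, |6-5|=1
Sum = 17
MAE = 17/6 = 17/6

17/6


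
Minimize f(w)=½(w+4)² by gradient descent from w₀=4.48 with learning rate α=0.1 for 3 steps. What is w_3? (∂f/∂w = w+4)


step 1: grad = 4.48+4 = 8.48; w = 4.48 - 0.1·(8.48) = 3.632
step 2: grad = 3.632+4 = 7.632; w = 3.632 - 0.1·(7.632) = 2.8688
step 3: grad = 2.8688+4 = 6.8688; w = 2.8688 - 0.1·(6.8688) = 2.18192

2.18192


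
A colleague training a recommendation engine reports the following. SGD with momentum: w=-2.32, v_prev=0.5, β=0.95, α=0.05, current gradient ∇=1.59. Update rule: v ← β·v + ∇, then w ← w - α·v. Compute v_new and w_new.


v_new = 0.95·0.5 + 1.59 = 0.475 + 1.59 = 2.065
w_new = -2.32 - 0.05·2.065 = -2.32 - 0.10325 = -2.42325

v_new=2.065, w_new=-2.42325


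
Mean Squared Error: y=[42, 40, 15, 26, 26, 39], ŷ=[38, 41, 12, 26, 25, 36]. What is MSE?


Squared errors: (42-38)²=16, (40-41)²=1, (15-12)²=9, (26-26)²=0, (26-25)²=1, (39-36)²=9
Sum = 36
MSE = 36/6 = 6

6


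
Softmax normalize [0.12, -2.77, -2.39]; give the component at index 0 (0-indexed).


Exponentials: e^0.12=1.1275, e^-2.77=0.0627, e^-2.39=0.0916
Sum = 1.2818
Softmax = [0.8796, 0.0489, 0.0715]
p[0] = 1.1275/1.2818 = 0.8796

0.8796


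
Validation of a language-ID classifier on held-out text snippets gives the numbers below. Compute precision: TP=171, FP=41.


Precision = TP/(TP+FP)
= 171/(171+41)
= 171/212 = 80.66%

80.66%


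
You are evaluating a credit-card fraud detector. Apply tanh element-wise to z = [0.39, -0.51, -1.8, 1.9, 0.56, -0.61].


tanh(0.39) = 0.3714
tanh(-0.51) = -0.4699
tanh(-1.8) = -0.9468
tanh(1.9) = 0.9562
tanh(0.56) = 0.508
tanh(-0.61) = -0.5441
result = [0.3714, -0.4699, -0.9468, 0.9562, 0.508, -0.5441]

[0.3714, -0.4699, -0.9468, 0.9562, 0.508, -0.5441]


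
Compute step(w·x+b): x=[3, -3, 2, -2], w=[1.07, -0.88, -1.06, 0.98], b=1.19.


z = (3)·(1.07) + (-3)·(-0.88) + (2)·(-1.06) + (-2)·(0.98) + 1.19
  = 2.96
step(z) = 1 (z≥0)

1


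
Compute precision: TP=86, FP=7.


Precision = TP/(TP+FP)
= 86/(86+7)
= 86/93 = 92.47%

92.47%


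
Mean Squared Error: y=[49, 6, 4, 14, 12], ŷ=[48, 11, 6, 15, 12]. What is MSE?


Squared errors: (49-48)²=1, (6-11)²=25, (4-6)²=4, (14-15)²=1, (12-12)²=0
Sum = 31
MSE = 31/5 = 31/5

31/5


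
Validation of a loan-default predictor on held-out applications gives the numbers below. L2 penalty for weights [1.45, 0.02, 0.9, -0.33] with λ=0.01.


‖w‖₂² = (1.45)² + (0.02)² + (0.9)² + (-0.33)²
     = 2.1025 + 0.0004 + 0.81 + 0.1089
     = 3.0218
λ·‖w‖₂² = 0.01·3.0218 = 0.030218

0.030218


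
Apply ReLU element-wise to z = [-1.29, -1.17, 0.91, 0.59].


ReLU(-1.29) = max(0, -1.29) = 0.0
ReLU(-1.17) = max(0, -1.17) = 0.0
ReLU(0.91) = max(0, 0.91) = 0.91
ReLU(0.59) = max(0, 0.59) = 0.59
result = [0.0, 0.0, 0.91, 0.59]

[0.0, 0.0, 0.91, 0.59]


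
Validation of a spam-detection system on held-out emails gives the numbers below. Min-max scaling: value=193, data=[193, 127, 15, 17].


min=15, max=193
(193-15)/(193-15) = 178/178 = 1.0

1.0


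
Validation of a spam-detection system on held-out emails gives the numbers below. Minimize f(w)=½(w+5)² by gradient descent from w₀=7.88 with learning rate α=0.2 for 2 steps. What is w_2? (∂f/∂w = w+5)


step 1: grad = 7.88+5 = 12.88; w = 7.88 - 0.2·(12.88) = 5.304
step 2: grad = 5.304+5 = 10.304; w = 5.304 - 0.2·(10.304) = 3.2432

3.2432


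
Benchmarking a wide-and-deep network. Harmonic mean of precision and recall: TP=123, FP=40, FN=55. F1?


Precision = 123/163 = 0.7546
Recall = 123/178 = 0.691
F1 = 2·P·R/(P+R) = 2·TP/(2·TP+FP+FN) = 246/(246+40+55) = 246/341 = 0.7214

0.7214


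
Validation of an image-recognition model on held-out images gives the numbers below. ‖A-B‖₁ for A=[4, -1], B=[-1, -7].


d = |4+ 1| + |-1+ 7|
  = 5 + 6
  = 11

11


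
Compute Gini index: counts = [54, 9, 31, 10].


Probabilities: [54/104, 9/104, 31/104, 10/104] ≈ [0.5192, 0.0865, 0.2981, 0.0962]
Σpᵢ² = (2916 + 81 + 961 + 100)/104² = 4058/10816
Gini = 1 - Σpᵢ² = 1 - 4058/10816 = 0.6248

0.6248


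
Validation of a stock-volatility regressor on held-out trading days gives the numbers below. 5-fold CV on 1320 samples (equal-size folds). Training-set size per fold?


Fold size = 1320/5 = 264
Training per fold = 1320 - 264 = 1056

1056


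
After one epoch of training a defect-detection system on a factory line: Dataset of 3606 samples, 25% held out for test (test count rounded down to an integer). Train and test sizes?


Test = ⌊3606·25/100⌋ = 901
Train = 3606 - 901 = 2705

Train: 2705, Test: 901


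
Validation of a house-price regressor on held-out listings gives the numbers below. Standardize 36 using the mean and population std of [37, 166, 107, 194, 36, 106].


μ = 107.6667, σ = 59.1458
z = (36 - 107.6667)/59.1458 = -1.2117

-1.2117


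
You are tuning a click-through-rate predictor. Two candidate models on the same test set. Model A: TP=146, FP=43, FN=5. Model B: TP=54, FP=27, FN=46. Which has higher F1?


Model A: P=146/189=0.7725, R=146/151=0.9669, F1=2PR/(P+R)=2TP/(2TP+FP+FN)=292/340=0.8588
Model B: P=54/81=0.6667, R=54/100=0.54, F1=2PR/(P+R)=2TP/(2TP+FP+FN)=108/181=0.5967
0.8588 > 0.5967 → Model A

Model A


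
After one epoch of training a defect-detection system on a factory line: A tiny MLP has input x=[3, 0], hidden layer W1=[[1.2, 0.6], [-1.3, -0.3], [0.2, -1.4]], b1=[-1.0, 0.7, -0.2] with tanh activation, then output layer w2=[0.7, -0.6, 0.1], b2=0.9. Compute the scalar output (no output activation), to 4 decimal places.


z1[0] = (1.2)·(3) + (0.6)·(0) - 1.0 = 2.6
z1[1] = (-1.3)·(3) + (-0.3)·(0) + 0.7 = -3.2
z1[2] = (0.2)·(3) + (-1.4)·(0) - 0.2 = 0.4
h = tanh(z1) = [0.989, -0.9967, 0.3799]
output = (0.7)·(0.989) + (-0.6)·(-0.9967) + (0.1)·(0.3799) + 0.9 = 2.2283

2.2283


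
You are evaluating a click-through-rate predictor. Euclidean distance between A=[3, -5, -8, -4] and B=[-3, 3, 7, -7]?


d = √((3+ 3)² + (-5-3)² + (-8-7)² + (-4+ 7)²)
  = √(36 + 64 + 225 + 9)
  = √334 = 18.2757

18.2757


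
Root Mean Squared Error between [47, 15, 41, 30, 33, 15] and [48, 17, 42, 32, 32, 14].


MSE = 12/6 = 2
RMSE = √(12/6) = 1.4142

1.4142


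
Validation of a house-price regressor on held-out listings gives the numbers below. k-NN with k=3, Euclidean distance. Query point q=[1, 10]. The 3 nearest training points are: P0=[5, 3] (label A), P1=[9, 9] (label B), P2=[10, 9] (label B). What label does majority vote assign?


d(q,P0) = 8.0623  (label A)
d(q,P1) = 8.0623  (label B)
d(q,P2) = 9.0554  (label B)
Votes: A=1, B=2
Majority → B

B


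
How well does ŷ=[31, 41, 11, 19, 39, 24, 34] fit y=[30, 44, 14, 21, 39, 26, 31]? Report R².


ȳ = 29.2857
SS_res = Σ(y-ŷ)² = 36
SS_tot = Σ(y-ȳ)² = 627.43
R² = 1 - SS_res/SS_tot = 1 - 0.0574 = 0.9426

0.9426


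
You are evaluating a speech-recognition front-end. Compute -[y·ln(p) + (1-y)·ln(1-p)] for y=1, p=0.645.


BCE = -[y·ln(p) + (1-y)·ln(1-p)]
= -1·ln(0.645) - 0
= -ln(0.645) = 0.4385

0.4385


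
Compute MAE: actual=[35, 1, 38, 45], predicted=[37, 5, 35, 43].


Absolute errors: |35-37|=2, |1-5|=4, |38-35|=3, |45-43|=2
Sum = 11
MAE = 11/4 = 11/4

11/4


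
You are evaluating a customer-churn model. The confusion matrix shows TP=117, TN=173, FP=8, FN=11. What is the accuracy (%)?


Accuracy = (TP+TN)/(TP+TN+FP+FN)
= (117+173)/(309)
= 290/309 = 93.85%

93.85%


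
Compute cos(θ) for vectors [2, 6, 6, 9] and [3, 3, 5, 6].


A·B = 2·3 + 6·3 + 6·5 + 9·6 = 108
‖A‖ = √157 = 12.53, ‖B‖ = √79 = 8.8882
cos = 108/(√157·√79) = 108/√12403 = 0.9698

0.9698


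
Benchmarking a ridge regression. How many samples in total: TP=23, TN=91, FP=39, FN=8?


Total = TP + TN + FP + FN
= 23 + 91 + 39 + 8
= 161
(Predicted positive: 62, predicted negative: 99)

161


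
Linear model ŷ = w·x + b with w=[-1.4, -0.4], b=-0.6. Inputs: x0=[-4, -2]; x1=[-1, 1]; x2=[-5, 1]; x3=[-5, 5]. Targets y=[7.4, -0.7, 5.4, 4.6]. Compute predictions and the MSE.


ŷ0 = (-1.4)·(-4) + (-0.4)·(-2) - 0.6 = 5.8
ŷ1 = (-1.4)·(-1) + (-0.4)·(1) - 0.6 = 0.4
ŷ2 = (-1.4)·(-5) + (-0.4)·(1) - 0.6 = 6.0
ŷ3 = (-1.4)·(-5) + (-0.4)·(5) - 0.6 = 4.4
errors² = [2.56, 1.21, 0.36, 0.04]
MSE = 4.1700/4 = 1.0425

1.0425


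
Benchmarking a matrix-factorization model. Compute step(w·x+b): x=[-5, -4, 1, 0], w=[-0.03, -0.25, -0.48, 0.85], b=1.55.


z = (-5)·(-0.03) + (-4)·(-0.25) + (1)·(-0.48) + (0)·(0.85) + 1.55
  = 2.22
step(z) = 1 (z≥0)

1


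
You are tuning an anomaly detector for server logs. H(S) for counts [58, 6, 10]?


Probabilities: [58/74, 6/74, 10/74] ≈ [0.7838, 0.0811, 0.1351]
H = -((58/74)·log₂(58/74) + (6/74)·log₂(6/74) + (10/74)·log₂(10/74))
  = 0.9596 bits

0.9596 bits


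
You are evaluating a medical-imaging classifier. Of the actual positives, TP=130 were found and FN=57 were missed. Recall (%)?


Recall = TP/(TP+FN)
= 130/(130+57)
= 130/187 = 69.52%

69.52%


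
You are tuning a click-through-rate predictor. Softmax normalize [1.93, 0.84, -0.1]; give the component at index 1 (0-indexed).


Exponentials: e^1.93=6.8895, e^0.84=2.3164, e^-0.1=0.9048
Sum = 10.1107
Softmax = [0.6814, 0.2291, 0.0895]
p[1] = 2.3164/10.1107 = 0.2291

0.2291


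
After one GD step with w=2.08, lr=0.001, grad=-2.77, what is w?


w_new = w - α·∇
= 2.08 - 0.001·-2.77
= 2.08 + 0.00277
= 2.08277

2.08277


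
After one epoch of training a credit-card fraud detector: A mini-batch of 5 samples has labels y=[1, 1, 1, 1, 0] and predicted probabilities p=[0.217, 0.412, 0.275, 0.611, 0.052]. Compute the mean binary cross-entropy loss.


L[0] = -ln(0.217) = 1.5279
L[1] = -ln(0.412) = 0.8867
L[2] = -ln(0.275) = 1.291
L[3] = -ln(0.611) = 0.4927
L[4] = -ln(1-0.052) = -ln(0.948) = 0.0534
mean = (1.5279 + 0.8867 + 1.291 + 0.4927 + 0.0534)/5 = 0.8503

0.8503


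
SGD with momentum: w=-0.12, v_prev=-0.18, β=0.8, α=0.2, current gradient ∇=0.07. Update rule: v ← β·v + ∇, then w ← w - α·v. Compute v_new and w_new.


v_new = 0.8·-0.18 + 0.07 = -0.144 + 0.07 = -0.074
w_new = -0.12 - 0.2·-0.074 = -0.12 + 0.0148 = -0.1052

v_new=-0.074, w_new=-0.1052


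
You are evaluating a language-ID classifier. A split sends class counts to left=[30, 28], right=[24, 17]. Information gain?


Parent = [54, 45], H_parent = 0.994
H_left = 0.9991 (n=58), H_right = 0.9789 (n=41)
H_children = (58/99)·0.9991 + (41/99)·0.9789 = 0.9907
IG = 0.994 - 0.9907 = 0.0033

0.0033


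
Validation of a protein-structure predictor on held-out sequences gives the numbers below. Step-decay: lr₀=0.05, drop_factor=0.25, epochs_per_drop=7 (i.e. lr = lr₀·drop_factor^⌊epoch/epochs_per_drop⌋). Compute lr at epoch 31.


n_drops = ⌊31/7⌋ = 4
lr = 0.05·0.25^4 = 0.05·0.00390625 = 0.0001953125

0.0001953125


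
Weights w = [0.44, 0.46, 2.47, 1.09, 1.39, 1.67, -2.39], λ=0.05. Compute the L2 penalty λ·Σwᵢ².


‖w‖₂² = (0.44)² + (0.46)² + (2.47)² + (1.09)² + (1.39)² + (1.67)² + (-2.39)²
     = 0.1936 + 0.2116 + 6.1009 + 1.1881 + 1.9321 + 2.7889 + 5.7121
     = 18.1273
λ·‖w‖₂² = 0.05·18.1273 = 0.906365

0.906365


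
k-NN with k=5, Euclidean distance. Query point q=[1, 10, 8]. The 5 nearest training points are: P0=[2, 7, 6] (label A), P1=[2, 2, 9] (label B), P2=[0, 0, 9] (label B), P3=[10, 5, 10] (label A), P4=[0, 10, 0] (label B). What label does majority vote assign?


d(q,P0) = 3.7417  (label A)
d(q,P1) = 8.124  (label B)
d(q,P2) = 10.0995  (label B)
d(q,P3) = 10.4881  (label A)
d(q,P4) = 8.0623  (label B)
Votes: A=2, B=3
Majority → B

B


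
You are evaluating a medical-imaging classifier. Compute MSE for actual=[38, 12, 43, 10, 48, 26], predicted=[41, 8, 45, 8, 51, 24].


Squared errors: (38-41)²=9, (12-8)²=16, (43-45)²=4, (10-8)²=4, (48-51)²=9, (26-24)²=4
Sum = 46
MSE = 46/6 = 23/3

23/3


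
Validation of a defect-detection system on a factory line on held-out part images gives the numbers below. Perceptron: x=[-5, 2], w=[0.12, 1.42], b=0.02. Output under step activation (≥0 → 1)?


z = (-5)·(0.12) + (2)·(1.42) + 0.02
  = 2.26
step(z) = 1 (z≥0)

1


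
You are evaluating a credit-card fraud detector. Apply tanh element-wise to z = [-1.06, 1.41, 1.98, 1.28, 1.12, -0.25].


tanh(-1.06) = -0.7857
tanh(1.41) = 0.8875
tanh(1.98) = 0.9626
tanh(1.28) = 0.8565
tanh(1.12) = 0.8076
tanh(-0.25) = -0.2449
result = [-0.7857, 0.8875, 0.9626, 0.8565, 0.8076, -0.2449]

[-0.7857, 0.8875, 0.9626, 0.8565, 0.8076, -0.2449]


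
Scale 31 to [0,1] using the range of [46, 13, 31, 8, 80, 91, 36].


min=8, max=91
(31-8)/(91-8) = 23/83 = 0.2771

0.2771


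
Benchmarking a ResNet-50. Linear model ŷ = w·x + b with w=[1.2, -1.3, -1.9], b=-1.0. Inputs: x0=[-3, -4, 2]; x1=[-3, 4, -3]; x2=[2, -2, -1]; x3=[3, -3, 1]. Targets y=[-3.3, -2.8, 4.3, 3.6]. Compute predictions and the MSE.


ŷ0 = (1.2)·(-3) + (-1.3)·(-4) + (-1.9)·(2) - 1.0 = -3.2
ŷ1 = (1.2)·(-3) + (-1.3)·(4) + (-1.9)·(-3) - 1.0 = -4.1
ŷ2 = (1.2)·(2) + (-1.3)·(-2) + (-1.9)·(-1) - 1.0 = 5.9
ŷ3 = (1.2)·(3) + (-1.3)·(-3) + (-1.9)·(1) - 1.0 = 4.6
errors² = [0.01, 1.69, 2.56, 1.0]
MSE = 5.2600/4 = 1.315

1.315


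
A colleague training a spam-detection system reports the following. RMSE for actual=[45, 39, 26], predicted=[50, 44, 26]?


MSE = 50/3 = 16.6667
RMSE = √(50/3) = 4.0825

4.0825


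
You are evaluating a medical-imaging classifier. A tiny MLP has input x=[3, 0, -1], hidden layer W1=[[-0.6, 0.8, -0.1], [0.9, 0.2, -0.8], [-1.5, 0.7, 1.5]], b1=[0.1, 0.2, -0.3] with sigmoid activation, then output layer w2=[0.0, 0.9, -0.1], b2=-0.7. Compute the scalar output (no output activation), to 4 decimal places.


z1[0] = (-0.6)·(3) + (0.8)·(0) + (-0.1)·(-1) + 0.1 = -1.6
z1[1] = (0.9)·(3) + (0.2)·(0) + (-0.8)·(-1) + 0.2 = 3.7
z1[2] = (-1.5)·(3) + (0.7)·(0) + (1.5)·(-1) - 0.3 = -6.3
h = sigmoid(z1) = [0.168, 0.9759, 0.0018]
output = (0.0)·(0.168) + (0.9)·(0.9759) + (-0.1)·(0.0018) - 0.7 = 0.1781

0.1781


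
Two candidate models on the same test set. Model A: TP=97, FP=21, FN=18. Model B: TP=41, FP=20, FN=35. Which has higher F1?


Model A: P=97/118=0.822, R=97/115=0.8435, F1=2PR/(P+R)=2TP/(2TP+FP+FN)=194/233=0.8326
Model B: P=41/61=0.6721, R=41/76=0.5395, F1=2PR/(P+R)=2TP/(2TP+FP+FN)=82/137=0.5985
0.8326 > 0.5985 → Model A

Model A


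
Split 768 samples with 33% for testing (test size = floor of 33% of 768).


Test = ⌊768·33/100⌋ = 253
Train = 768 - 253 = 515

Train: 515, Test: 253


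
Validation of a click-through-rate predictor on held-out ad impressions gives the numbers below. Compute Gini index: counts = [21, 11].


Probabilities: [21/32, 11/32] ≈ [0.6562, 0.3438]
Σpᵢ² = (441 + 121)/32² = 562/1024
Gini = 1 - Σpᵢ² = 1 - 562/1024 = 0.4512

0.4512


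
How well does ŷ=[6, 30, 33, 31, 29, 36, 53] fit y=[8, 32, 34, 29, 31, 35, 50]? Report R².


ȳ = 31.2857
SS_res = Σ(y-ŷ)² = 27
SS_tot = Σ(y-ȳ)² = 919.43
R² = 1 - SS_res/SS_tot = 1 - 0.0294 = 0.9706

0.9706


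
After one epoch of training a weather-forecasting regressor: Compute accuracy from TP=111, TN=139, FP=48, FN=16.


Accuracy = (TP+TN)/(TP+TN+FP+FN)
= (111+139)/(314)
= 250/314 = 79.62%

79.62%


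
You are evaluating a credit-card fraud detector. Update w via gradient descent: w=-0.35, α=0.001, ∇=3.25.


w_new = w - α·∇
= -0.35 - 0.001·3.25
= -0.35 - 0.00325
= -0.35325

-0.35325


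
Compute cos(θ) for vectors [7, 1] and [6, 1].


A·B = 7·6 + 1·1 = 43
‖A‖ = √50 = 7.0711, ‖B‖ = √37 = 6.0828
cos = 43/(√50·√37) = 43/√1850 = 0.9997

0.9997


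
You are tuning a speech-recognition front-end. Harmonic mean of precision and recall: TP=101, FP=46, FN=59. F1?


Precision = 101/147 = 0.6871
Recall = 101/160 = 0.6312
F1 = 2·P·R/(P+R) = 2·TP/(2·TP+FP+FN) = 202/(202+46+59) = 202/307 = 0.658

0.658


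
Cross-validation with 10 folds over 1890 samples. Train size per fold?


Fold size = 1890/10 = 189
Training per fold = 1890 - 189 = 1701

1701


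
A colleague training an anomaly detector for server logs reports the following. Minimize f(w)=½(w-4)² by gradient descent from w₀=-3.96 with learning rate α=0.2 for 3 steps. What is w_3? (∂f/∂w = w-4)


step 1: grad = -3.96-4 = -7.96; w = -3.96 - 0.2·(-7.96) = -2.368
step 2: grad = -2.368-4 = -6.368; w = -2.368 - 0.2·(-6.368) = -1.0944
step 3: grad = -1.0944-4 = -5.0944; w = -1.0944 - 0.2·(-5.0944) = -0.07552

-0.07552


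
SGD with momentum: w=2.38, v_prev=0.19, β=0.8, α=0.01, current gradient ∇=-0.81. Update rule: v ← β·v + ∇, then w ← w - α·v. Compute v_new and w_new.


v_new = 0.8·0.19 - 0.81 = 0.152 - 0.81 = -0.658
w_new = 2.38 - 0.01·-0.658 = 2.38 + 0.00658 = 2.38658

v_new=-0.658, w_new=2.38658


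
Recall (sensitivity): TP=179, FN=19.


Recall = TP/(TP+FN)
= 179/(179+19)
= 179/198 = 90.4%

90.4%


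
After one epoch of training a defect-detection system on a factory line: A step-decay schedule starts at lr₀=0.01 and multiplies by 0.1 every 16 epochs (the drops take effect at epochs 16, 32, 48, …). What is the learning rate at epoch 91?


n_drops = ⌊91/16⌋ = 5
lr = 0.01·0.1^5 = 0.01·0.00001 = 0.0000001

0.0000001


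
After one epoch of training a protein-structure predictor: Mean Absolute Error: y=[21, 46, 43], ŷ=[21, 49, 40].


Absolute errors: |21-21|=0, |46-49|=3, |43-40|=3
Sum = 6
MAE = 6/3 = 2

2


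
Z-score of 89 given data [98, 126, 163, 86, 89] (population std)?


μ = 112.4, σ = 28.9731
z = (89 - 112.4)/28.9731 = -0.8076

-0.8076


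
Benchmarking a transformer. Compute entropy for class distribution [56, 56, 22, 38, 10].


Probabilities: [56/182, 56/182, 22/182, 38/182, 10/182] ≈ [0.3077, 0.3077, 0.1209, 0.2088, 0.0549]
H = -((56/182)·log₂(56/182) + (56/182)·log₂(56/182) + (22/182)·log₂(22/182) + (38/182)·log₂(38/182) + (10/182)·log₂(10/182))
  = 2.1167 bits

2.1167 bits


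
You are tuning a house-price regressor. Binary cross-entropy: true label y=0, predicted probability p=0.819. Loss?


BCE = -[y·ln(p) + (1-y)·ln(1-p)]
= -0 - 1·ln(1-0.819)
= -ln(0.181) = 1.7093

1.7093


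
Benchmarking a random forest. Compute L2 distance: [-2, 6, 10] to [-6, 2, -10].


d = √((-2+ 6)² + (6-2)² + (10+ 10)²)
  = √(16 + 16 + 400)
  = √432 = 20.7846

20.7846


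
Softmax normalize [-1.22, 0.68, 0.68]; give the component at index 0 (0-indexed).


Exponentials: e^-1.22=0.2952, e^0.68=1.9739, e^0.68=1.9739
Sum = 4.243
Softmax = [0.0696, 0.4652, 0.4652]
p[0] = 0.2952/4.243 = 0.0696

0.0696


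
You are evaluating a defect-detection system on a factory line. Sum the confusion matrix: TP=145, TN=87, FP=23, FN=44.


Total = TP + TN + FP + FN
= 145 + 87 + 23 + 44
= 299
(Predicted positive: 168, predicted negative: 131)

299


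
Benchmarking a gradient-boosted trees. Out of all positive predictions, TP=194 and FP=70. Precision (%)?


Precision = TP/(TP+FP)
= 194/(194+70)
= 194/264 = 73.48%

73.48%


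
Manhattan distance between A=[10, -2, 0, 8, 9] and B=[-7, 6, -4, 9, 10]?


d = |10+ 7| + |-2-6| + |0+ 4| + |8-9| + |9-10|
  = 17 + 8 + 4 + 1 + 1
  = 31

31


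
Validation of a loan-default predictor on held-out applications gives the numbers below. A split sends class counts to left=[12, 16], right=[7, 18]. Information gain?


Parent = [19, 34], H_parent = 0.9414
H_left = 0.9852 (n=28), H_right = 0.8555 (n=25)
H_children = (28/53)·0.9852 + (25/53)·0.8555 = 0.924
IG = 0.9414 - 0.924 = 0.0174

0.0174


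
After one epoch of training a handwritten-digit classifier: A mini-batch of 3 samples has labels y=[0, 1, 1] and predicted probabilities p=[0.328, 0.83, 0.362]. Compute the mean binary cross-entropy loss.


L[0] = -ln(1-0.328) = -ln(0.672) = 0.3975
L[1] = -ln(0.83) = 0.1863
L[2] = -ln(0.362) = 1.0161
mean = (0.3975 + 0.1863 + 1.0161)/3 = 0.5333

0.5333


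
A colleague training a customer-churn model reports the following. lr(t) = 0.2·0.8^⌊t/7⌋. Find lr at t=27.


n_drops = ⌊27/7⌋ = 3
lr = 0.2·0.8^3 = 0.2·0.512 = 0.1024

0.1024


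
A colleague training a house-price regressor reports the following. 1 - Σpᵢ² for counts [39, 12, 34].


Probabilities: [39/85, 12/85, 34/85] ≈ [0.4588, 0.1412, 0.4]
Σpᵢ² = (1521 + 144 + 1156)/85² = 2821/7225
Gini = 1 - Σpᵢ² = 1 - 2821/7225 = 0.6096

0.6096


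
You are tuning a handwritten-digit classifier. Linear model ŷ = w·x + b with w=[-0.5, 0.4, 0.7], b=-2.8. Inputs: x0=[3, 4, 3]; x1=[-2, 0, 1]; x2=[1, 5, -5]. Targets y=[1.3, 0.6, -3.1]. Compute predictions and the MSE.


ŷ0 = (-0.5)·(3) + (0.4)·(4) + (0.7)·(3) - 2.8 = -0.6
ŷ1 = (-0.5)·(-2) + (0.4)·(0) + (0.7)·(1) - 2.8 = -1.1
ŷ2 = (-0.5)·(1) + (0.4)·(5) + (0.7)·(-5) - 2.8 = -4.8
errors² = [3.61, 2.89, 2.89]
MSE = 9.3900/3 = 3.13

3.13


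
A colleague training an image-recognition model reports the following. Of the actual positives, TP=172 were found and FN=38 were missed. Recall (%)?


Recall = TP/(TP+FN)
= 172/(172+38)
= 172/210 = 81.9%

81.9%


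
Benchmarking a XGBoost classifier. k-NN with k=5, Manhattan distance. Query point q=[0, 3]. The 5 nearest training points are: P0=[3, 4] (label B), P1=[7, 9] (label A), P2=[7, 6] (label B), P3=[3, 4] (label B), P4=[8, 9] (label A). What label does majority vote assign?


d(q,P0) = 4  (label B)
d(q,P1) = 13  (label A)
d(q,P2) = 10  (label B)
d(q,P3) = 4  (label B)
d(q,P4) = 14  (label A)
Votes: A=2, B=3
Majority → B

B


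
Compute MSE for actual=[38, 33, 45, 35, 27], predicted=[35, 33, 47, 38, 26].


Squared errors: (38-35)²=9, (33-33)²=0, (45-47)²=4, (35-38)²=9, (27-26)²=1
Sum = 23
MSE = 23/5 = 23/5

23/5


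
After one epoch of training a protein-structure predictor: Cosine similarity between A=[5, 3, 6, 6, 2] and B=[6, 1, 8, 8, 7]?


A·B = 5·6 + 3·1 + 6·8 + 6·8 + 2·7 = 143
‖A‖ = √110 = 10.4881, ‖B‖ = √214 = 14.6287
cos = 143/(√110·√214) = 143/√23540 = 0.932

0.932


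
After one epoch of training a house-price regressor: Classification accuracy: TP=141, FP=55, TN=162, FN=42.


Accuracy = (TP+TN)/(TP+TN+FP+FN)
= (141+162)/(400)
= 303/400 = 75.75%

75.75%


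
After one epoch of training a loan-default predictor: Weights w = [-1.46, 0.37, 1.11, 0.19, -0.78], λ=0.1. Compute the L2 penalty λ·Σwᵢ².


‖w‖₂² = (-1.46)² + (0.37)² + (1.11)² + (0.19)² + (-0.78)²
     = 2.1316 + 0.1369 + 1.2321 + 0.0361 + 0.6084
     = 4.1451
λ·‖w‖₂² = 0.1·4.1451 = 0.41451

0.41451


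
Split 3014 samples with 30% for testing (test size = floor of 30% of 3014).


Test = ⌊3014·30/100⌋ = 904
Train = 3014 - 904 = 2110

Train: 2110, Test: 904


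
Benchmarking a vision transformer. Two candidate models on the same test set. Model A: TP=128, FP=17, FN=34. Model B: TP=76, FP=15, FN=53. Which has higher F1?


Model A: P=128/145=0.8828, R=128/162=0.7901, F1=2PR/(P+R)=2TP/(2TP+FP+FN)=256/307=0.8339
Model B: P=76/91=0.8352, R=76/129=0.5891, F1=2PR/(P+R)=2TP/(2TP+FP+FN)=152/220=0.6909
0.8339 > 0.6909 → Model A

Model A


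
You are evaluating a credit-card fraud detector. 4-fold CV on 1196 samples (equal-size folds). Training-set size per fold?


Fold size = 1196/4 = 299
Training per fold = 1196 - 299 = 897

897


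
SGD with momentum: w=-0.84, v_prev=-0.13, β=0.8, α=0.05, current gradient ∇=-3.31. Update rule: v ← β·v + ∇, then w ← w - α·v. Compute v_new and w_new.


v_new = 0.8·-0.13 - 3.31 = -0.104 - 3.31 = -3.414
w_new = -0.84 - 0.05·-3.414 = -0.84 + 0.1707 = -0.6693

v_new=-3.414, w_new=-0.6693


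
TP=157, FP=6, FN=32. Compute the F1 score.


Precision = 157/163 = 0.9632
Recall = 157/189 = 0.8307
F1 = 2·P·R/(P+R) = 2·TP/(2·TP+FP+FN) = 314/(314+6+32) = 314/352 = 0.892

0.892


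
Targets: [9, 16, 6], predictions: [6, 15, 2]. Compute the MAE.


Absolute errors: |9-6|=3, |16-15|=1, |6-2|=4
Sum = 8
MAE = 8/3 = 8/3

8/3


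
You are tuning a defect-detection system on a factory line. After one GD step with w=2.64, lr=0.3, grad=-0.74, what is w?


w_new = w - α·∇
= 2.64 - 0.3·-0.74
= 2.64 + 0.222
= 2.862

2.862


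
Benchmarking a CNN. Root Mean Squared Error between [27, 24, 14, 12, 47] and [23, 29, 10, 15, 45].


MSE = 70/5 = 14
RMSE = √(70/5) = 3.7417

3.7417


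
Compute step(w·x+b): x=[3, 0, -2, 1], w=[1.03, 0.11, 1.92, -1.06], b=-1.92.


z = (3)·(1.03) + (0)·(0.11) + (-2)·(1.92) + (1)·(-1.06) - 1.92
  = -3.73
step(z) = 0 (z<0)

0


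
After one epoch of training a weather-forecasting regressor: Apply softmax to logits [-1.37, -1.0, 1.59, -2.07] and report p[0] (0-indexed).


Exponentials: e^-1.37=0.2541, e^-1.0=0.3679, e^1.59=4.9037, e^-2.07=0.1262
Sum = 5.6519
Softmax = [0.045, 0.0651, 0.8676, 0.0223]
p[0] = 0.2541/5.6519 = 0.045

0.045


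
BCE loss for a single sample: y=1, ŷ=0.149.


BCE = -[y·ln(p) + (1-y)·ln(1-p)]
= -1·ln(0.149) - 0
= -ln(0.149) = 1.9038

1.9038


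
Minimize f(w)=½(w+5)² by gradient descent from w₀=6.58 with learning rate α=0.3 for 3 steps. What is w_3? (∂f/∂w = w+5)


step 1: grad = 6.58+5 = 11.58; w = 6.58 - 0.3·(11.58) = 3.106
step 2: grad = 3.106+5 = 8.106; w = 3.106 - 0.3·(8.106) = 0.6742
step 3: grad = 0.6742+5 = 5.6742; w = 0.6742 - 0.3·(5.6742) = -1.02806

-1.02806


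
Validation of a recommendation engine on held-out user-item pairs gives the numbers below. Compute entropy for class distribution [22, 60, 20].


Probabilities: [22/102, 60/102, 20/102] ≈ [0.2157, 0.5882, 0.1961]
H = -((22/102)·log₂(22/102) + (60/102)·log₂(60/102) + (20/102)·log₂(20/102))
  = 1.3885 bits

1.3885 bits


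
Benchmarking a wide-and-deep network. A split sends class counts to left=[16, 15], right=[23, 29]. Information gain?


Parent = [39, 44], H_parent = 0.9974
H_left = 0.9992 (n=31), H_right = 0.9904 (n=52)
H_children = (31/83)·0.9992 + (52/83)·0.9904 = 0.9937
IG = 0.9974 - 0.9937 = 0.0037

0.0037


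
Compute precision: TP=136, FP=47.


Precision = TP/(TP+FP)
= 136/(136+47)
= 136/183 = 74.32%

74.32%


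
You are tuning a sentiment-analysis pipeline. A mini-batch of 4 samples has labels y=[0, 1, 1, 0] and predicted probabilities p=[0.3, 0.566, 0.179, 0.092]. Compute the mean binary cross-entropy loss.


L[0] = -ln(1-0.3) = -ln(0.7) = 0.3567
L[1] = -ln(0.566) = 0.5692
L[2] = -ln(0.179) = 1.7204
L[3] = -ln(1-0.092) = -ln(0.908) = 0.0965
mean = (0.3567 + 0.5692 + 1.7204 + 0.0965)/4 = 0.6857

0.6857


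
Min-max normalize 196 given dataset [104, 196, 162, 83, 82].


min=82, max=196
(196-82)/(196-82) = 114/114 = 1.0

1.0


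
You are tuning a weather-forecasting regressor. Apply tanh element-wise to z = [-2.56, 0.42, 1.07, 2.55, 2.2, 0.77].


tanh(-2.56) = -0.9881
tanh(0.42) = 0.3969
tanh(1.07) = 0.7895
tanh(2.55) = 0.9879
tanh(2.2) = 0.9757
tanh(0.77) = 0.6469
result = [-0.9881, 0.3969, 0.7895, 0.9879, 0.9757, 0.6469]

[-0.9881, 0.3969, 0.7895, 0.9879, 0.9757, 0.6469]


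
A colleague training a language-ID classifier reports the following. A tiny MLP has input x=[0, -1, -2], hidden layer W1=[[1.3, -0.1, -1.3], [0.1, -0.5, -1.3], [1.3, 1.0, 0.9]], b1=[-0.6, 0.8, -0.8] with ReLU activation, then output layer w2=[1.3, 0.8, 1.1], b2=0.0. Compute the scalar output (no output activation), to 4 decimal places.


z1[0] = (1.3)·(0) + (-0.1)·(-1) + (-1.3)·(-2) - 0.6 = 2.1
z1[1] = (0.1)·(0) + (-0.5)·(-1) + (-1.3)·(-2) + 0.8 = 3.9
z1[2] = (1.3)·(0) + (1.0)·(-1) + (0.9)·(-2) - 0.8 = -3.6
h = ReLU(z1) = [2.1, 3.9, 0.0]
output = (1.3)·(2.1) + (0.8)·(3.9) + (1.1)·(0.0) + 0.0 = 5.85

5.85


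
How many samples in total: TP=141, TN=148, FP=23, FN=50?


Total = TP + TN + FP + FN
= 141 + 148 + 23 + 50
= 362
(Predicted positive: 164, predicted negative: 198)

362


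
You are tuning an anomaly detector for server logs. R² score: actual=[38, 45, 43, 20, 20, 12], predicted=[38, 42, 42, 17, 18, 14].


ȳ = 29.6667
SS_res = Σ(y-ŷ)² = 27
SS_tot = Σ(y-ȳ)² = 981.33
R² = 1 - SS_res/SS_tot = 1 - 0.0275 = 0.9725

0.9725


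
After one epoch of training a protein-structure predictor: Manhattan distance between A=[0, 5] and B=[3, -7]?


d = |0-3| + |5+ 7|
  = 3 + 12
  = 15

15


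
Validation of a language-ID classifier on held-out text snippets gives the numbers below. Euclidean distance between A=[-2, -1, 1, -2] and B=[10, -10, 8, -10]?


d = √((-2-10)² + (-1+ 10)² + (1-8)² + (-2+ 10)²)
  = √(144 + 81 + 49 + 64)
  = √338 = 18.3848

18.3848


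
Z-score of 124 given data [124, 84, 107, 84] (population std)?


μ = 99.75, σ = 16.8579
z = (124 - 99.75)/16.8579 = 1.4385

1.4385


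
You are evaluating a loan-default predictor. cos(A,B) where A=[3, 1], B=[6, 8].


A·B = 3·6 + 1·8 = 26
‖A‖ = √10 = 3.1623, ‖B‖ = √100 = 10
cos = 26/(√10·√100) = 26/√1000 = 0.8222

0.8222


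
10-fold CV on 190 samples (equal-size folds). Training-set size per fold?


Fold size = 190/10 = 19
Training per fold = 190 - 19 = 171

171


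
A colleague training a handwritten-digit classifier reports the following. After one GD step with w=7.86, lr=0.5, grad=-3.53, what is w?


w_new = w - α·∇
= 7.86 - 0.5·-3.53
= 7.86 + 1.765
= 9.625

9.625


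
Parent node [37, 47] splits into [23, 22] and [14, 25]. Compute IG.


Parent = [37, 47], H_parent = 0.9898
H_left = 0.9996 (n=45), H_right = 0.9418 (n=39)
H_children = (45/84)·0.9996 + (39/84)·0.9418 = 0.9728
IG = 0.9898 - 0.9728 = 0.017

0.017


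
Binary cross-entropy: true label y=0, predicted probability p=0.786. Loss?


BCE = -[y·ln(p) + (1-y)·ln(1-p)]
= -0 - 1·ln(1-0.786)
= -ln(0.214) = 1.5418

1.5418


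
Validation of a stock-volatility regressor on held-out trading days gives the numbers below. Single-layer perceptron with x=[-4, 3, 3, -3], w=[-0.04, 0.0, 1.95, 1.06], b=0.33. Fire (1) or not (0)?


z = (-4)·(-0.04) + (3)·(0.0) + (3)·(1.95) + (-3)·(1.06) + 0.33
  = 3.16
step(z) = 1 (z≥0)

1


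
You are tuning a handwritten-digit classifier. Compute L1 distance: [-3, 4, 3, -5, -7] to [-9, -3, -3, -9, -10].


d = |-3+ 9| + |4+ 3| + |3+ 3| + |-5+ 9| + |-7+ 10|
  = 6 + 7 + 6 + 4 + 3
  = 26

26


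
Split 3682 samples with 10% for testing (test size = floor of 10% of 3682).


Test = ⌊3682·10/100⌋ = 368
Train = 3682 - 368 = 3314

Train: 3314, Test: 368


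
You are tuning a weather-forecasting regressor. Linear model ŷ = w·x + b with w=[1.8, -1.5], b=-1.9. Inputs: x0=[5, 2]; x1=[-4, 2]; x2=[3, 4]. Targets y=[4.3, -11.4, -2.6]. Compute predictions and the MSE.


ŷ0 = (1.8)·(5) + (-1.5)·(2) - 1.9 = 4.1
ŷ1 = (1.8)·(-4) + (-1.5)·(2) - 1.9 = -12.1
ŷ2 = (1.8)·(3) + (-1.5)·(4) - 1.9 = -2.5
errors² = [0.04, 0.49, 0.01]
MSE = 0.5400/3 = 0.18

0.18


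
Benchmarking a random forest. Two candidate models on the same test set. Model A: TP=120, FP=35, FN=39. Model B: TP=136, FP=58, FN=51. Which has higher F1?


Model A: P=120/155=0.7742, R=120/159=0.7547, F1=2PR/(P+R)=2TP/(2TP+FP+FN)=240/314=0.7643
Model B: P=136/194=0.701, R=136/187=0.7273, F1=2PR/(P+R)=2TP/(2TP+FP+FN)=272/381=0.7139
0.7643 > 0.7139 → Model A

Model A


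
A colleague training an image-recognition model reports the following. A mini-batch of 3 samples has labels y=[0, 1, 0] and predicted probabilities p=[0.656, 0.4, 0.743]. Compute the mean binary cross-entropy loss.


L[0] = -ln(1-0.656) = -ln(0.344) = 1.0671
L[1] = -ln(0.4) = 0.9163
L[2] = -ln(1-0.743) = -ln(0.257) = 1.3587
mean = (1.0671 + 0.9163 + 1.3587)/3 = 1.114

1.114


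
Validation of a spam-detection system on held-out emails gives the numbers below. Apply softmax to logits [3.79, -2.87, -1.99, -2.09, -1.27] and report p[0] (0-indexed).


Exponentials: e^3.79=44.2564, e^-2.87=0.0567, e^-1.99=0.1367, e^-2.09=0.1237, e^-1.27=0.2808
Sum = 44.8543
Softmax = [0.9867, 0.0013, 0.003, 0.0028, 0.0063]
p[0] = 44.2564/44.8543 = 0.9867

0.9867


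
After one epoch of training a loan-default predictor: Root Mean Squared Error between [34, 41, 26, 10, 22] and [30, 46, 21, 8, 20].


MSE = 74/5 = 14.8
RMSE = √(74/5) = 3.8471

3.8471


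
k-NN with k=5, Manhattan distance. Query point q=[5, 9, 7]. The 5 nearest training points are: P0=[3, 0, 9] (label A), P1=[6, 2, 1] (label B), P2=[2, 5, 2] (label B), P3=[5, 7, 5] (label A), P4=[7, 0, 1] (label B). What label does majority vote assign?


d(q,P0) = 13  (label A)
d(q,P1) = 14  (label B)
d(q,P2) = 12  (label B)
d(q,P3) = 4  (label A)
d(q,P4) = 17  (label B)
Votes: A=2, B=3
Majority → B

B


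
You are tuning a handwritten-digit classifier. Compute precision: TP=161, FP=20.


Precision = TP/(TP+FP)
= 161/(161+20)
= 161/181 = 88.95%

88.95%


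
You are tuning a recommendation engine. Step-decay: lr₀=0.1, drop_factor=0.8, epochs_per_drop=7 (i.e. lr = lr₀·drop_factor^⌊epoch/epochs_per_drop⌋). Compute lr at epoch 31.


n_drops = ⌊31/7⌋ = 4
lr = 0.1·0.8^4 = 0.1·0.4096 = 0.04096

0.04096
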